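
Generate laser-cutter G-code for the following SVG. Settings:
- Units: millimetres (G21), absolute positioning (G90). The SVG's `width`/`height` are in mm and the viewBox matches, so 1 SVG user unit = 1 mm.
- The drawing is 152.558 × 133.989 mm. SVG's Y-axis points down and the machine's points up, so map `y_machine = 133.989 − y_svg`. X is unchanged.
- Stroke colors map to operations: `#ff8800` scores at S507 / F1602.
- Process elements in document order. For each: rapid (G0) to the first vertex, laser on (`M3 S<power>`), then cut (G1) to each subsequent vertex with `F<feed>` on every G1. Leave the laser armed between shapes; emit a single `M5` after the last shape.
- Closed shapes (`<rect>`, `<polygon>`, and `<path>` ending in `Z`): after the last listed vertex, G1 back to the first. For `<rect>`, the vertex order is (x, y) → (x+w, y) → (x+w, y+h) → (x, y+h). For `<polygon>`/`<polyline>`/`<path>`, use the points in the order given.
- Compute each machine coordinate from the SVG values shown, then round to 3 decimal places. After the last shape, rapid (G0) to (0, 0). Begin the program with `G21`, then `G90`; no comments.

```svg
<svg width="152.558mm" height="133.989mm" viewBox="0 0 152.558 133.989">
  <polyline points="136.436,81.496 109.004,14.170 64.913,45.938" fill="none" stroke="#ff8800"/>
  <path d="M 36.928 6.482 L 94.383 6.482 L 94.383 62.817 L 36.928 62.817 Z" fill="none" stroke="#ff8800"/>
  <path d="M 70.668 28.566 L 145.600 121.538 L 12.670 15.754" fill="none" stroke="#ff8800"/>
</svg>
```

1 u = 1 mm; y_m = 133.989 − y.

[1] `<polyline>` open polyline, #ff8800→score S507 F1602: (136.436,52.493) → (109.004,119.819) → (64.913,88.051)

[2] `<path>` rectangle, #ff8800→score S507 F1602: (36.928,127.507) → (94.383,127.507) → (94.383,71.172) → (36.928,71.172) → (36.928,127.507) (closed)

[3] `<path>` open polyline, #ff8800→score S507 F1602: (70.668,105.423) → (145.600,12.451) → (12.670,118.235)

G21
G90
G0 X136.436 Y52.493
M3 S507
G1 X109.004 Y119.819 F1602
G1 X64.913 Y88.051 F1602
G0 X36.928 Y127.507
M3 S507
G1 X94.383 Y127.507 F1602
G1 X94.383 Y71.172 F1602
G1 X36.928 Y71.172 F1602
G1 X36.928 Y127.507 F1602
G0 X70.668 Y105.423
M3 S507
G1 X145.600 Y12.451 F1602
G1 X12.670 Y118.235 F1602
M5
G0 X0.000 Y0.000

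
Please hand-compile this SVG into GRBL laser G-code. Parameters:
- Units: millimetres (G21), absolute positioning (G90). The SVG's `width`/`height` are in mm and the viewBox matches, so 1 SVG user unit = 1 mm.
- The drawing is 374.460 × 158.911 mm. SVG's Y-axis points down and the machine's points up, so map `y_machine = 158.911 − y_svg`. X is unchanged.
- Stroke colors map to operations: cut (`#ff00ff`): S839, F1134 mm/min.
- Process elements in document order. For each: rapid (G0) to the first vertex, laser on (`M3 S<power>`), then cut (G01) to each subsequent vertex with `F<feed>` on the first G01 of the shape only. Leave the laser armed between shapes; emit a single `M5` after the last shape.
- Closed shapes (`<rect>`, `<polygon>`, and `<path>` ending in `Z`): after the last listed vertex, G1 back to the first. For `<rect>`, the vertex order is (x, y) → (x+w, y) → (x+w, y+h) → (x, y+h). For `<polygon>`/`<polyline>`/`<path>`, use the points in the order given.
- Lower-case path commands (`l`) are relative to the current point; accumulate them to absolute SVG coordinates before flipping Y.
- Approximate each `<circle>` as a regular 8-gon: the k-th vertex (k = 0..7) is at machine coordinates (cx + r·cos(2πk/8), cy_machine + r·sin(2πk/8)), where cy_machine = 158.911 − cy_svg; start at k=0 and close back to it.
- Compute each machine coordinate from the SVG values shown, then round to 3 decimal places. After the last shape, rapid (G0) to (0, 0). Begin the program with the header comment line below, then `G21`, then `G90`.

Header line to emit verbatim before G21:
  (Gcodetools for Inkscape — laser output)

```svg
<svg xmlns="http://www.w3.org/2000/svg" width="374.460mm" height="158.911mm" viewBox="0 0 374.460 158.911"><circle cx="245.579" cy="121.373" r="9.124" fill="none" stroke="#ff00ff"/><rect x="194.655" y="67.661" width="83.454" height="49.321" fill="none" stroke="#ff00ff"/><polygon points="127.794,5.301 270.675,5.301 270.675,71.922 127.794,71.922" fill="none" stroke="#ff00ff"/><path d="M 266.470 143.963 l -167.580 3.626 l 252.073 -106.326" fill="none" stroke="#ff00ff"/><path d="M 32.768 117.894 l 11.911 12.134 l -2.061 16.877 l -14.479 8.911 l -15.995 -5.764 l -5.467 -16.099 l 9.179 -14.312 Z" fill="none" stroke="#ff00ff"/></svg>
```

1 u = 1 mm; y_m = 158.911 − y.

[1] `<circle>` circle, #ff00ff→cut S839 F1134: (254.703,37.538) → (252.031,43.990) → (245.579,46.662) → (239.127,43.990) → (236.455,37.538) → (239.127,31.086) → (245.579,28.414) → (252.031,31.086) → (254.703,37.538) (closed)

[2] `<rect>` rectangle, #ff00ff→cut S839 F1134: (194.655,91.250) → (278.109,91.250) → (278.109,41.929) → (194.655,41.929) → (194.655,91.250) (closed)

[3] `<polygon>` rectangle, #ff00ff→cut S839 F1134: (127.794,153.610) → (270.675,153.610) → (270.675,86.989) → (127.794,86.989) → (127.794,153.610) (closed)

[4] `<path>` open polyline, #ff00ff→cut S839 F1134: (266.470,14.948) → (98.890,11.322) → (350.963,117.648)

[5] `<path>` regular polygon, #ff00ff→cut S839 F1134: (32.768,41.017) → (44.679,28.883) → (42.618,12.006) → (28.139,3.095) → (12.144,8.859) → (6.677,24.958) → (15.856,39.270) → (32.768,41.017) (closed)

(Gcodetools for Inkscape — laser output)
G21
G90
G0 X254.703 Y37.538
M3 S839
G01 X252.031 Y43.990 F1134
G01 X245.579 Y46.662
G01 X239.127 Y43.990
G01 X236.455 Y37.538
G01 X239.127 Y31.086
G01 X245.579 Y28.414
G01 X252.031 Y31.086
G01 X254.703 Y37.538
G0 X194.655 Y91.250
M3 S839
G01 X278.109 Y91.250 F1134
G01 X278.109 Y41.929
G01 X194.655 Y41.929
G01 X194.655 Y91.250
G0 X127.794 Y153.610
M3 S839
G01 X270.675 Y153.610 F1134
G01 X270.675 Y86.989
G01 X127.794 Y86.989
G01 X127.794 Y153.610
G0 X266.470 Y14.948
M3 S839
G01 X98.890 Y11.322 F1134
G01 X350.963 Y117.648
G0 X32.768 Y41.017
M3 S839
G01 X44.679 Y28.883 F1134
G01 X42.618 Y12.006
G01 X28.139 Y3.095
G01 X12.144 Y8.859
G01 X6.677 Y24.958
G01 X15.856 Y39.270
G01 X32.768 Y41.017
M5
G0 X0.000 Y0.000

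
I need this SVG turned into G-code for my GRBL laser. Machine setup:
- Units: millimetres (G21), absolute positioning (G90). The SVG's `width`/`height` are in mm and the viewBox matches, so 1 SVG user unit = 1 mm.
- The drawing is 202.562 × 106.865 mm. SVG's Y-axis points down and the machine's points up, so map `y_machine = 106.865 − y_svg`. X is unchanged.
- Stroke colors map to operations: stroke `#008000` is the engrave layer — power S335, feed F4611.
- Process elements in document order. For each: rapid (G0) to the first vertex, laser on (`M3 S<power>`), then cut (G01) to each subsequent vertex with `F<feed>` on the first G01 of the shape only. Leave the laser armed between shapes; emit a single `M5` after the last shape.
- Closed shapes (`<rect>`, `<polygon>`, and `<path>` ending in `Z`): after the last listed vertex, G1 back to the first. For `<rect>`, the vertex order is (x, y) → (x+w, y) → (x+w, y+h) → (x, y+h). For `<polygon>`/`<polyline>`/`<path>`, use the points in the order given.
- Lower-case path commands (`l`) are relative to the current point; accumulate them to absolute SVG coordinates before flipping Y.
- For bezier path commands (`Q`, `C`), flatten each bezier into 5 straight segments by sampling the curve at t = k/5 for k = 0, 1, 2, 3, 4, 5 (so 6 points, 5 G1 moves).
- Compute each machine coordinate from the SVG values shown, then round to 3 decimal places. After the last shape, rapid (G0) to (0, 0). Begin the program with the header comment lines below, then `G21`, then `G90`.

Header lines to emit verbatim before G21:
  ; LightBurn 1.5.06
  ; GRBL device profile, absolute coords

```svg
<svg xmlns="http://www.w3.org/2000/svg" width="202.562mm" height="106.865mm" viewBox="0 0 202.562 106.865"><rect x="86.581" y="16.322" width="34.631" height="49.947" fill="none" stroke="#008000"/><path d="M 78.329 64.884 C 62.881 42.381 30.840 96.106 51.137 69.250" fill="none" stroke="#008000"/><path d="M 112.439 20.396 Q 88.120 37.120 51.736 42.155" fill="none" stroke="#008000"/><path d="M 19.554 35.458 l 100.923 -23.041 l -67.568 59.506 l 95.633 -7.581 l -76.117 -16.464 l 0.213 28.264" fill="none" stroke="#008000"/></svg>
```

; LightBurn 1.5.06
; GRBL device profile, absolute coords
G21
G90
G0 X86.581 Y90.543
M3 S335
G01 X121.212 Y90.543 F4611
G01 X121.212 Y40.596
G01 X86.581 Y40.596
G01 X86.581 Y90.543
G0 X78.329 Y41.981
M3 S335
G01 X67.620 Y47.590 F4611
G01 X56.238 Y42.431
G01 X47.491 Y34.031
G01 X44.688 Y29.917
G01 X51.137 Y37.615
G0 X112.439 Y86.469
M3 S335
G01 X102.229 Y80.247 F4611
G01 X91.053 Y74.960
G01 X78.913 Y70.608
G01 X65.807 Y67.192
G01 X51.736 Y64.710
G0 X19.554 Y71.407
M3 S335
G01 X120.477 Y94.448 F4611
G01 X52.909 Y34.942
G01 X148.542 Y42.523
G01 X72.425 Y58.987
G01 X72.638 Y30.723
M5
G0 X0.000 Y0.000

1 u = 1 mm; y_m = 106.865 − y.

[1] `<rect>` rectangle, #008000→engrave S335 F4611: (86.581,90.543) → (121.212,90.543) → (121.212,40.596) → (86.581,40.596) → (86.581,90.543) (closed)

[2] `<path>` cubic bezier, #008000→engrave S335 F4611: (78.329,41.981) → (67.620,47.590) → (56.238,42.431) → (47.491,34.031) → (44.688,29.917) → (51.137,37.615)

[3] `<path>` quadratic bezier, #008000→engrave S335 F4611: (112.439,86.469) → (102.229,80.247) → (91.053,74.960) → (78.913,70.608) → (65.807,67.192) → (51.736,64.710)

[4] `<path>` open polyline, #008000→engrave S335 F4611: (19.554,71.407) → (120.477,94.448) → (52.909,34.942) → (148.542,42.523) → (72.425,58.987) → (72.638,30.723)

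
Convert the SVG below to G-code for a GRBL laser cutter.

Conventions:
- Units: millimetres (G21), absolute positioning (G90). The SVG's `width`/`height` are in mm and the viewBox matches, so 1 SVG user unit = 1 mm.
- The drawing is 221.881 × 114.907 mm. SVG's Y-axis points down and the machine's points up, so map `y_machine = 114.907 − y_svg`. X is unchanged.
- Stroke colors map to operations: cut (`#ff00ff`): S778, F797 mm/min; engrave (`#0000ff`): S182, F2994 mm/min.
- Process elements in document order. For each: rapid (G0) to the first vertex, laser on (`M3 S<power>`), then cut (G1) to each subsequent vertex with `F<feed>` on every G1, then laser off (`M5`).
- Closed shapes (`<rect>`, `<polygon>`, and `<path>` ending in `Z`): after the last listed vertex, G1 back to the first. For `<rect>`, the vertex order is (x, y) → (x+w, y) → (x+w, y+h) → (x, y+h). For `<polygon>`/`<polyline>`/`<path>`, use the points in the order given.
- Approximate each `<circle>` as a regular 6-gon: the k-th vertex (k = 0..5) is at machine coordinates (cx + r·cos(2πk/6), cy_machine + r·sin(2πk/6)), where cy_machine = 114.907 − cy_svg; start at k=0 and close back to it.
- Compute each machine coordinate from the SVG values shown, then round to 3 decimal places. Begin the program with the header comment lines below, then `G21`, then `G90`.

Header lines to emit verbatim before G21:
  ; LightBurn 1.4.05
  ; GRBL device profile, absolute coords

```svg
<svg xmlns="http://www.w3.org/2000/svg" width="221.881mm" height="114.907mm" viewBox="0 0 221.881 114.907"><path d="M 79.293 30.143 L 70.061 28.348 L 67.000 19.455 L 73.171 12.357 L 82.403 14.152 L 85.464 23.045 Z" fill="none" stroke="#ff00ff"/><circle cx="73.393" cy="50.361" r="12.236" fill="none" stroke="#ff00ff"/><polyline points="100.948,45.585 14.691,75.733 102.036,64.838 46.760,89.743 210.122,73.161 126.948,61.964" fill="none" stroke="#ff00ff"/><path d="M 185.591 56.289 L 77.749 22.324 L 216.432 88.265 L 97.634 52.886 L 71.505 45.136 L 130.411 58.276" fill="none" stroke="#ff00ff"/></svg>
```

1 u = 1 mm; y_m = 114.907 − y.

[1] `<path>` regular polygon, #ff00ff→cut S778 F797: (79.293,84.764) → (70.061,86.559) → (67.000,95.452) → (73.171,102.550) → (82.403,100.755) → (85.464,91.862) → (79.293,84.764) (closed)

[2] `<circle>` circle, #ff00ff→cut S778 F797: (85.629,64.546) → (79.511,75.143) → (67.275,75.143) → (61.157,64.546) → (67.275,53.949) → (79.511,53.949) → (85.629,64.546) (closed)

[3] `<polyline>` open polyline, #ff00ff→cut S778 F797: (100.948,69.322) → (14.691,39.174) → (102.036,50.069) → (46.760,25.164) → (210.122,41.746) → (126.948,52.943)

[4] `<path>` open polyline, #ff00ff→cut S778 F797: (185.591,58.618) → (77.749,92.583) → (216.432,26.642) → (97.634,62.021) → (71.505,69.771) → (130.411,56.631)

; LightBurn 1.4.05
; GRBL device profile, absolute coords
G21
G90
G0 X79.293 Y84.764
M3 S778
G1 X70.061 Y86.559 F797
G1 X67.000 Y95.452 F797
G1 X73.171 Y102.550 F797
G1 X82.403 Y100.755 F797
G1 X85.464 Y91.862 F797
G1 X79.293 Y84.764 F797
M5
G0 X85.629 Y64.546
M3 S778
G1 X79.511 Y75.143 F797
G1 X67.275 Y75.143 F797
G1 X61.157 Y64.546 F797
G1 X67.275 Y53.949 F797
G1 X79.511 Y53.949 F797
G1 X85.629 Y64.546 F797
M5
G0 X100.948 Y69.322
M3 S778
G1 X14.691 Y39.174 F797
G1 X102.036 Y50.069 F797
G1 X46.760 Y25.164 F797
G1 X210.122 Y41.746 F797
G1 X126.948 Y52.943 F797
M5
G0 X185.591 Y58.618
M3 S778
G1 X77.749 Y92.583 F797
G1 X216.432 Y26.642 F797
G1 X97.634 Y62.021 F797
G1 X71.505 Y69.771 F797
G1 X130.411 Y56.631 F797
M5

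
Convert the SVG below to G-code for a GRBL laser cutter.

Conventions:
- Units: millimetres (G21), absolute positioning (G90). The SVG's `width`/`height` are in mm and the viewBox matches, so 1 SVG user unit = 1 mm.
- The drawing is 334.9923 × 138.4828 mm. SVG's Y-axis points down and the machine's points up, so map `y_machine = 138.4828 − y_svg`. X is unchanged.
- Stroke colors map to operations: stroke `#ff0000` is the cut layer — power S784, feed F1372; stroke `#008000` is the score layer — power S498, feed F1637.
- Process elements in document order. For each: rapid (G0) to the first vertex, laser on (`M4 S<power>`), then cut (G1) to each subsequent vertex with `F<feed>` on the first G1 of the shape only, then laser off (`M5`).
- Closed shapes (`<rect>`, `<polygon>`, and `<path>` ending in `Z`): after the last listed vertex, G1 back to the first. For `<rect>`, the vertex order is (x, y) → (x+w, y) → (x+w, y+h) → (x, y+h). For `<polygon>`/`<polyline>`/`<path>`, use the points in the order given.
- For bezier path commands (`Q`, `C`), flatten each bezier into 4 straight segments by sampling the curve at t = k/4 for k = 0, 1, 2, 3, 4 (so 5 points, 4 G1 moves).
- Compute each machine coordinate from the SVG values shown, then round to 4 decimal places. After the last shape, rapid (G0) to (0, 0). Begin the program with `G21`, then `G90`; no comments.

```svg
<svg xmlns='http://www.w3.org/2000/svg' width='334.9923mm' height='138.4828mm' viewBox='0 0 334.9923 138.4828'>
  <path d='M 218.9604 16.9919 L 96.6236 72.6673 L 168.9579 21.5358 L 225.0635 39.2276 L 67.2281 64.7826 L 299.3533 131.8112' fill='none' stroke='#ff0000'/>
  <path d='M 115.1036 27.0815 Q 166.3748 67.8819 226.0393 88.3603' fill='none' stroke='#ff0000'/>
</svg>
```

G21
G90
G0 X218.9604 Y121.4909
M4 S784
G1 X96.6236 Y65.8155 F1372
G1 X168.9579 Y116.9470
G1 X225.0635 Y99.2552
G1 X67.2281 Y73.7002
G1 X299.3533 Y6.6716
M5
G0 X115.1036 Y111.4013
M4 S784
G1 X141.2638 Y92.2712 F1372
G1 X168.4731 Y75.6814
G1 X196.7316 Y61.6318
G1 X226.0393 Y50.1225
M5
G0 X0.0000 Y0.0000

viewBox `0 0 334.9923 138.4828` with mm width/height → 1 unit = 1 mm. Flip: y_m = 138.4828 − y_svg.

**Shape 1** — `<path>` open polyline, stroke `#ff0000` → cut (S784, F1372). Machine vertices: (218.9604,121.4909) → (96.6236,65.8155) → (168.9579,116.9470) → (225.0635,99.2552) → (67.2281,73.7002) → (299.3533,6.6716). Open path.

**Shape 2** — `<path>` quadratic bezier, stroke `#ff0000` → cut (S784, F1372). Control points (SVG): P0=(115.1036,27.0815), P1=(166.3748,67.8819), P2=(226.0393,88.3603); sampled at t=k/4. Machine vertices: (115.1036,111.4013) → (141.2638,92.2712) → (168.4731,75.6814) → (196.7316,61.6318) → (226.0393,50.1225). Open path.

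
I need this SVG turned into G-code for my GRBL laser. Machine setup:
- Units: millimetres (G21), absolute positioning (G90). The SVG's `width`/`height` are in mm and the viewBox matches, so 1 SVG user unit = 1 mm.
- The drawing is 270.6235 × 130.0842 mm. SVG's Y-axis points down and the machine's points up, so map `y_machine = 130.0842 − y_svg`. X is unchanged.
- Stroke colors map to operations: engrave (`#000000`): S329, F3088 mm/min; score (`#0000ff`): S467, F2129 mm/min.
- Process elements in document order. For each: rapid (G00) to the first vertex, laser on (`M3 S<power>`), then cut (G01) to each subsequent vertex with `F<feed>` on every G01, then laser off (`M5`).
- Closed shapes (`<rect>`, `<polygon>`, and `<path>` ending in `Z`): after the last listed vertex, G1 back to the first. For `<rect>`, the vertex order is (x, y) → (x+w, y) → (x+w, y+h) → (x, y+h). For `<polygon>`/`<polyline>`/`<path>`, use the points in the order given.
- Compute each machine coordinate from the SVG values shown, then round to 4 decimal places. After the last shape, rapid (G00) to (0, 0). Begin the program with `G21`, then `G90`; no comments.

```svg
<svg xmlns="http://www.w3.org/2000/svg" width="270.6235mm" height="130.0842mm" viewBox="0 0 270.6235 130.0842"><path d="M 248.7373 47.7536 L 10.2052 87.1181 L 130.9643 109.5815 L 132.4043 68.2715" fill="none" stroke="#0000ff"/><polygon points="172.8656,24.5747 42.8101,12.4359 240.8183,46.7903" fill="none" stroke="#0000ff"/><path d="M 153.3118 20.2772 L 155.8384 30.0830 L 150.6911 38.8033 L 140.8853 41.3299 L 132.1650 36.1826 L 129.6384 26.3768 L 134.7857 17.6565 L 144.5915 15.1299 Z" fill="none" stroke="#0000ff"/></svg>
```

viewBox `0 0 270.6235 130.0842` with mm width/height → 1 unit = 1 mm. Flip: y_m = 130.0842 − y_svg.

**Shape 1** — `<path>` open polyline, stroke `#0000ff` → score (S467, F2129). Machine vertices: (248.7373,82.3306) → (10.2052,42.9661) → (130.9643,20.5027) → (132.4043,61.8127). Open path.

**Shape 2** — `<polygon>` closed polygon, stroke `#0000ff` → score (S467, F2129). Machine vertices: (172.8656,105.5095) → (42.8101,117.6483) → (240.8183,83.2939) → (172.8656,105.5095). Closed: final G1 returns to the first vertex.

**Shape 3** — `<path>` regular polygon, stroke `#0000ff` → score (S467, F2129). Machine vertices: (153.3118,109.8070) → (155.8384,100.0012) → (150.6911,91.2809) → (140.8853,88.7543) → (132.1650,93.9016) → (129.6384,103.7074) → (134.7857,112.4277) → (144.5915,114.9543) → (153.3118,109.8070). Closed: final G1 returns to the first vertex.

G21
G90
G00 X248.7373 Y82.3306
M3 S467
G01 X10.2052 Y42.9661 F2129
G01 X130.9643 Y20.5027 F2129
G01 X132.4043 Y61.8127 F2129
M5
G00 X172.8656 Y105.5095
M3 S467
G01 X42.8101 Y117.6483 F2129
G01 X240.8183 Y83.2939 F2129
G01 X172.8656 Y105.5095 F2129
M5
G00 X153.3118 Y109.8070
M3 S467
G01 X155.8384 Y100.0012 F2129
G01 X150.6911 Y91.2809 F2129
G01 X140.8853 Y88.7543 F2129
G01 X132.1650 Y93.9016 F2129
G01 X129.6384 Y103.7074 F2129
G01 X134.7857 Y112.4277 F2129
G01 X144.5915 Y114.9543 F2129
G01 X153.3118 Y109.8070 F2129
M5
G00 X0.0000 Y0.0000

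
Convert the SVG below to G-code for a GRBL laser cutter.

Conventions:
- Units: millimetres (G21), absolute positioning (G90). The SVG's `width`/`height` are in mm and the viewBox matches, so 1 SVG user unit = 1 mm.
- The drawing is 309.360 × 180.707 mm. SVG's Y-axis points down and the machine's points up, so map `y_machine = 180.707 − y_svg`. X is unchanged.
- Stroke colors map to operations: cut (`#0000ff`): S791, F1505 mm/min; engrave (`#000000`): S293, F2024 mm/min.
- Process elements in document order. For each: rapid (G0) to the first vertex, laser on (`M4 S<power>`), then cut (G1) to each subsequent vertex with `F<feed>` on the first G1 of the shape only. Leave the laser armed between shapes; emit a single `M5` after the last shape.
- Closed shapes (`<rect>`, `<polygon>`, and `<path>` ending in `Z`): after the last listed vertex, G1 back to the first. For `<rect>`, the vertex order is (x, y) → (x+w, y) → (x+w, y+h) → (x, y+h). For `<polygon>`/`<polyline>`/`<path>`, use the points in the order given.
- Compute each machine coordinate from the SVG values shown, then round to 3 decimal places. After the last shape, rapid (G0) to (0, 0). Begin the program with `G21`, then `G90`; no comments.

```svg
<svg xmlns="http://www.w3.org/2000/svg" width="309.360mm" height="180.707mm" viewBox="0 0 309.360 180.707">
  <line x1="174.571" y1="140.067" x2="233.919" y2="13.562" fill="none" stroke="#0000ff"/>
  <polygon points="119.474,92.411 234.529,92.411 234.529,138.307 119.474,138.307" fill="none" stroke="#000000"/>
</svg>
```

Since the viewBox matches the mm dimensions, user units are millimetres directly. The only transform is the Y-flip y_m = 180.707 − y_svg.

Shape 1 is a line segment drawn with `<line>`. Its stroke #0000ff means cut at S791, F1505. After flipping Y the toolpath is (174.571,40.640) → (233.919,167.145).

Shape 2 is a rectangle drawn with `<polygon>`. Its stroke #000000 means engrave at S293, F2024. After flipping Y the toolpath is (119.474,88.296) → (234.529,88.296) → (234.529,42.400) → (119.474,42.400) → (119.474,88.296), returning to the start.

G21
G90
G0 X174.571 Y40.640
M4 S791
G1 X233.919 Y167.145 F1505
G0 X119.474 Y88.296
M4 S293
G1 X234.529 Y88.296 F2024
G1 X234.529 Y42.400
G1 X119.474 Y42.400
G1 X119.474 Y88.296
M5
G0 X0.000 Y0.000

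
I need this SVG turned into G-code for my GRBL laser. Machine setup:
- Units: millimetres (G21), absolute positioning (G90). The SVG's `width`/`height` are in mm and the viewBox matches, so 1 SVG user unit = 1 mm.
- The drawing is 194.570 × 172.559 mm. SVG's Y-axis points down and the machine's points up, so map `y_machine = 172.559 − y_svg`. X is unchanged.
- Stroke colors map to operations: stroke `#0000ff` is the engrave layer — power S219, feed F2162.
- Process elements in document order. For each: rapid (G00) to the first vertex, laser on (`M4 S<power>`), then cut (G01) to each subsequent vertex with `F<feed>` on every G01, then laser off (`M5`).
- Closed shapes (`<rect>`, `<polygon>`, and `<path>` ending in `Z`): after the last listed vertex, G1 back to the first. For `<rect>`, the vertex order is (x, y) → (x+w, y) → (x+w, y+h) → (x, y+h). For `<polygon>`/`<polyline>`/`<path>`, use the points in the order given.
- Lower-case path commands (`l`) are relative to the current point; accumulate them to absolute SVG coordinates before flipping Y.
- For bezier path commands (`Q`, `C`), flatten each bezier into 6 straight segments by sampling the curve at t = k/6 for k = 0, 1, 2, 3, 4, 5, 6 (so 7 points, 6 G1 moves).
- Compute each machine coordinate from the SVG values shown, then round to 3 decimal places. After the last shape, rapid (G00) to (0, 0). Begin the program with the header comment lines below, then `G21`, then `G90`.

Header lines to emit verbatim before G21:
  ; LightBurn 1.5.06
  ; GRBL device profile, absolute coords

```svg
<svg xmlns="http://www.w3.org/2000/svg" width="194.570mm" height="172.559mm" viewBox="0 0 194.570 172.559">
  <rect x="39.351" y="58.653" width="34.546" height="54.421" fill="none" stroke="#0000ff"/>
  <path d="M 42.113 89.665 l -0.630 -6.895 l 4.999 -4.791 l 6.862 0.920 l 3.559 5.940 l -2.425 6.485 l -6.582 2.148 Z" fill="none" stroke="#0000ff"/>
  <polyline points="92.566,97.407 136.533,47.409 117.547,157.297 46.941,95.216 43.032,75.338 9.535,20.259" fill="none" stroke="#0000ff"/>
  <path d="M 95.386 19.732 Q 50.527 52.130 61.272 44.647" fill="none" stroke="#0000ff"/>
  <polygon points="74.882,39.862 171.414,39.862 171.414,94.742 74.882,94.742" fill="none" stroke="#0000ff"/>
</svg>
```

; LightBurn 1.5.06
; GRBL device profile, absolute coords
G21
G90
G00 X39.351 Y113.906
M4 S219
G01 X73.897 Y113.906 F2162
G01 X73.897 Y59.485 F2162
G01 X39.351 Y59.485 F2162
G01 X39.351 Y113.906 F2162
M5
G00 X42.113 Y82.894
M4 S219
G01 X41.483 Y89.789 F2162
G01 X46.482 Y94.580 F2162
G01 X53.344 Y93.660 F2162
G01 X56.903 Y87.720 F2162
G01 X54.478 Y81.235 F2162
G01 X47.896 Y79.087 F2162
G01 X42.113 Y82.894 F2162
M5
G00 X92.566 Y75.152
M4 S219
G01 X136.533 Y125.150 F2162
G01 X117.547 Y15.262 F2162
G01 X46.941 Y77.343 F2162
G01 X43.032 Y97.221 F2162
G01 X9.535 Y152.300 F2162
M5
G00 X95.386 Y152.827
M4 S219
G01 X81.978 Y143.135 F2162
G01 X71.658 Y135.660 F2162
G01 X64.428 Y130.399 F2162
G01 X60.287 Y127.355 F2162
G01 X59.235 Y126.525 F2162
G01 X61.272 Y127.912 F2162
M5
G00 X74.882 Y132.697
M4 S219
G01 X171.414 Y132.697 F2162
G01 X171.414 Y77.817 F2162
G01 X74.882 Y77.817 F2162
G01 X74.882 Y132.697 F2162
M5
G00 X0.000 Y0.000

viewBox `0 0 194.570 172.559` with mm width/height → 1 unit = 1 mm. Flip: y_m = 172.559 − y_svg.

**Shape 1** — `<rect>` rectangle, stroke `#0000ff` → engrave (S219, F2162). Machine vertices: (39.351,113.906) → (73.897,113.906) → (73.897,59.485) → (39.351,59.485) → (39.351,113.906). Closed: final G1 returns to the first vertex.

**Shape 2** — `<path>` regular polygon, stroke `#0000ff` → engrave (S219, F2162). Machine vertices: (42.113,82.894) → (41.483,89.789) → (46.482,94.580) → (53.344,93.660) → (56.903,87.720) → (54.478,81.235) → (47.896,79.087) → (42.113,82.894). Closed: final G1 returns to the first vertex.

**Shape 3** — `<polyline>` open polyline, stroke `#0000ff` → engrave (S219, F2162). Machine vertices: (92.566,75.152) → (136.533,125.150) → (117.547,15.262) → (46.941,77.343) → (43.032,97.221) → (9.535,152.300). Open path.

**Shape 4** — `<path>` quadratic bezier, stroke `#0000ff` → engrave (S219, F2162). Control points (SVG): P0=(95.386,19.732), P1=(50.527,52.130), P2=(61.272,44.647); sampled at t=k/6. Machine vertices: (95.386,152.827) → (81.978,143.135) → (71.658,135.660) → (64.428,130.399) → (60.287,127.355) → (59.235,126.525) → (61.272,127.912). Open path.

**Shape 5** — `<polygon>` rectangle, stroke `#0000ff` → engrave (S219, F2162). Machine vertices: (74.882,132.697) → (171.414,132.697) → (171.414,77.817) → (74.882,77.817) → (74.882,132.697). Closed: final G1 returns to the first vertex.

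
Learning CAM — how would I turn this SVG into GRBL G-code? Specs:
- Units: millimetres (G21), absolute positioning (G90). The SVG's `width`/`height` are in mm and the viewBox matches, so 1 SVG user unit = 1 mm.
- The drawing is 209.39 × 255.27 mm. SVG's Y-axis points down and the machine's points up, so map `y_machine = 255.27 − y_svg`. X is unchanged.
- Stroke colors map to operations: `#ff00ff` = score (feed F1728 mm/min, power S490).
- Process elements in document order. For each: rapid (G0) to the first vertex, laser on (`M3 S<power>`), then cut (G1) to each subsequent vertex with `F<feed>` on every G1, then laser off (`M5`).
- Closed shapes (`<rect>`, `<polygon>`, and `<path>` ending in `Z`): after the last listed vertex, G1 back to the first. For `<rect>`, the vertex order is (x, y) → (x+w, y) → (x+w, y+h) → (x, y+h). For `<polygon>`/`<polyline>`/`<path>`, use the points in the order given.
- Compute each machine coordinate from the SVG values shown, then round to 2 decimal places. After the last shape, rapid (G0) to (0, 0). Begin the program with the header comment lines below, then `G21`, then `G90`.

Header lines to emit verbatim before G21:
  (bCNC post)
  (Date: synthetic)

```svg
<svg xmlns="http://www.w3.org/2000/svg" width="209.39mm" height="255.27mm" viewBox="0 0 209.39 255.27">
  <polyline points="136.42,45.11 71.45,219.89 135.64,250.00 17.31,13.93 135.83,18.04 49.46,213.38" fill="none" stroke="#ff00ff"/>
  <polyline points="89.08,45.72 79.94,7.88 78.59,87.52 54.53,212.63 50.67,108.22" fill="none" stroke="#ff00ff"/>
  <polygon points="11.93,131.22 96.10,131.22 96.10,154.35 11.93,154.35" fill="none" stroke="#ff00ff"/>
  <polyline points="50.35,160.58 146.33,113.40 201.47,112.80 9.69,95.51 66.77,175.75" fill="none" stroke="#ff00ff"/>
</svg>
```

Since the viewBox matches the mm dimensions, user units are millimetres directly. The only transform is the Y-flip y_m = 255.27 − y_svg.

Shape 1 is a open polyline drawn with `<polyline>`. Its stroke #ff00ff means score at S490, F1728. After flipping Y the toolpath is (136.42,210.16) → (71.45,35.38) → (135.64,5.27) → (17.31,241.34) → (135.83,237.23) → (49.46,41.89).

Shape 2 is a open polyline drawn with `<polyline>`. Its stroke #ff00ff means score at S490, F1728. After flipping Y the toolpath is (89.08,209.55) → (79.94,247.39) → (78.59,167.75) → (54.53,42.64) → (50.67,147.05).

Shape 3 is a rectangle drawn with `<polygon>`. Its stroke #ff00ff means score at S490, F1728. After flipping Y the toolpath is (11.93,124.05) → (96.10,124.05) → (96.10,100.92) → (11.93,100.92) → (11.93,124.05), returning to the start.

Shape 4 is a open polyline drawn with `<polyline>`. Its stroke #ff00ff means score at S490, F1728. After flipping Y the toolpath is (50.35,94.69) → (146.33,141.87) → (201.47,142.47) → (9.69,159.76) → (66.77,79.52).

(bCNC post)
(Date: synthetic)
G21
G90
G0 X136.42 Y210.16
M3 S490
G1 X71.45 Y35.38 F1728
G1 X135.64 Y5.27 F1728
G1 X17.31 Y241.34 F1728
G1 X135.83 Y237.23 F1728
G1 X49.46 Y41.89 F1728
M5
G0 X89.08 Y209.55
M3 S490
G1 X79.94 Y247.39 F1728
G1 X78.59 Y167.75 F1728
G1 X54.53 Y42.64 F1728
G1 X50.67 Y147.05 F1728
M5
G0 X11.93 Y124.05
M3 S490
G1 X96.10 Y124.05 F1728
G1 X96.10 Y100.92 F1728
G1 X11.93 Y100.92 F1728
G1 X11.93 Y124.05 F1728
M5
G0 X50.35 Y94.69
M3 S490
G1 X146.33 Y141.87 F1728
G1 X201.47 Y142.47 F1728
G1 X9.69 Y159.76 F1728
G1 X66.77 Y79.52 F1728
M5
G0 X0.00 Y0.00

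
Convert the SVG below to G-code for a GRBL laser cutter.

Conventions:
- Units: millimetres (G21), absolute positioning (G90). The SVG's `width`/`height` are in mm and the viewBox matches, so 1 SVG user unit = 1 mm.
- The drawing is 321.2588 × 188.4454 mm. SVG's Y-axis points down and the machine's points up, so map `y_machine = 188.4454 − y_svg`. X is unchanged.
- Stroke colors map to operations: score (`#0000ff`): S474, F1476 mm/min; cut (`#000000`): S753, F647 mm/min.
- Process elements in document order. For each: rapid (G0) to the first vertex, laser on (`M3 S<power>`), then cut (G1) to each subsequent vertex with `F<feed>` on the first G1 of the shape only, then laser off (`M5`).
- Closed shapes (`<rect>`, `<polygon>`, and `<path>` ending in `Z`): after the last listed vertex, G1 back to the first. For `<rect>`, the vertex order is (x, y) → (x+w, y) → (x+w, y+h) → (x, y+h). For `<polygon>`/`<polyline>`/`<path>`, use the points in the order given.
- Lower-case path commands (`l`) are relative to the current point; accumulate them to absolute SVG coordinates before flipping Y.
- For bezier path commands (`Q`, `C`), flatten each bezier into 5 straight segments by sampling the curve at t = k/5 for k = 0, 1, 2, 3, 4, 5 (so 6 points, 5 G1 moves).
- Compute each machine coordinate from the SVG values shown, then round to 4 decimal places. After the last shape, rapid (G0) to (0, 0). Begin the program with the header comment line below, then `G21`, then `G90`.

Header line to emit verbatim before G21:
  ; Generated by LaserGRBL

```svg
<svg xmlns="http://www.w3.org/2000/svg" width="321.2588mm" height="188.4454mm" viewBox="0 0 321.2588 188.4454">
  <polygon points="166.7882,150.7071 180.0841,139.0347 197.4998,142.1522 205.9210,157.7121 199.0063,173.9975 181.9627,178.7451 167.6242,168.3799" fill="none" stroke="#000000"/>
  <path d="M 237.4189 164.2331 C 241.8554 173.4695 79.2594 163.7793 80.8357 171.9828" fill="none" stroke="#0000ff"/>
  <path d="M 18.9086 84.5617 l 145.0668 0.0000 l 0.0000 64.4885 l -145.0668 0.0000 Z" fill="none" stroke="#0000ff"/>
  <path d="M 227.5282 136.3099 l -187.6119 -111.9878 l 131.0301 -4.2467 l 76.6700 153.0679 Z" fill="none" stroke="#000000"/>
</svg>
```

; Generated by LaserGRBL
G21
G90
G0 X166.7882 Y37.7383
M3 S753
G1 X180.0841 Y49.4107 F647
G1 X197.4998 Y46.2932
G1 X205.9210 Y30.7333
G1 X199.0063 Y14.4479
G1 X181.9627 Y9.7003
G1 X167.6242 Y20.0655
G1 X166.7882 Y37.7383
M5
G0 X237.4189 Y24.2123
M3 S474
G1 X222.6865 Y20.6471 F1476
G1 X183.7642 Y19.8569
G1 X136.5497 Y20.0743
G1 X96.9410 Y19.5320
G1 X80.8357 Y16.4626
M5
G0 X18.9086 Y103.8837
M3 S474
G1 X163.9754 Y103.8837 F1476
G1 X163.9754 Y39.3952
G1 X18.9086 Y39.3952
G1 X18.9086 Y103.8837
M5
G0 X227.5282 Y52.1355
M3 S753
G1 X39.9163 Y164.1233 F647
G1 X170.9464 Y168.3700
G1 X247.6164 Y15.3021
G1 X227.5282 Y52.1355
M5
G0 X0.0000 Y0.0000

viewBox `0 0 321.2588 188.4454` with mm width/height → 1 unit = 1 mm. Flip: y_m = 188.4454 − y_svg.

**Shape 1** — `<polygon>` regular polygon, stroke `#000000` → cut (S753, F647). Machine vertices: (166.7882,37.7383) → (180.0841,49.4107) → (197.4998,46.2932) → (205.9210,30.7333) → (199.0063,14.4479) → (181.9627,9.7003) → (167.6242,20.0655) → (166.7882,37.7383). Closed: final G1 returns to the first vertex.

**Shape 2** — `<path>` cubic bezier, stroke `#0000ff` → score (S474, F1476). Control points (SVG): P0=(237.4189,164.2331), P1=(241.8554,173.4695), P2=(79.2594,163.7793), P3=(80.8357,171.9828); sampled at t=k/5. Machine vertices: (237.4189,24.2123) → (222.6865,20.6471) → (183.7642,19.8569) → (136.5497,20.0743) → (96.9410,19.5320) → (80.8357,16.4626). Open path.

**Shape 3** — `<path>` rectangle, stroke `#0000ff` → score (S474, F1476). Machine vertices: (18.9086,103.8837) → (163.9754,103.8837) → (163.9754,39.3952) → (18.9086,39.3952) → (18.9086,103.8837). Closed: final G1 returns to the first vertex.

**Shape 4** — `<path>` closed polygon, stroke `#000000` → cut (S753, F647). Machine vertices: (227.5282,52.1355) → (39.9163,164.1233) → (170.9464,168.3700) → (247.6164,15.3021) → (227.5282,52.1355). Closed: final G1 returns to the first vertex.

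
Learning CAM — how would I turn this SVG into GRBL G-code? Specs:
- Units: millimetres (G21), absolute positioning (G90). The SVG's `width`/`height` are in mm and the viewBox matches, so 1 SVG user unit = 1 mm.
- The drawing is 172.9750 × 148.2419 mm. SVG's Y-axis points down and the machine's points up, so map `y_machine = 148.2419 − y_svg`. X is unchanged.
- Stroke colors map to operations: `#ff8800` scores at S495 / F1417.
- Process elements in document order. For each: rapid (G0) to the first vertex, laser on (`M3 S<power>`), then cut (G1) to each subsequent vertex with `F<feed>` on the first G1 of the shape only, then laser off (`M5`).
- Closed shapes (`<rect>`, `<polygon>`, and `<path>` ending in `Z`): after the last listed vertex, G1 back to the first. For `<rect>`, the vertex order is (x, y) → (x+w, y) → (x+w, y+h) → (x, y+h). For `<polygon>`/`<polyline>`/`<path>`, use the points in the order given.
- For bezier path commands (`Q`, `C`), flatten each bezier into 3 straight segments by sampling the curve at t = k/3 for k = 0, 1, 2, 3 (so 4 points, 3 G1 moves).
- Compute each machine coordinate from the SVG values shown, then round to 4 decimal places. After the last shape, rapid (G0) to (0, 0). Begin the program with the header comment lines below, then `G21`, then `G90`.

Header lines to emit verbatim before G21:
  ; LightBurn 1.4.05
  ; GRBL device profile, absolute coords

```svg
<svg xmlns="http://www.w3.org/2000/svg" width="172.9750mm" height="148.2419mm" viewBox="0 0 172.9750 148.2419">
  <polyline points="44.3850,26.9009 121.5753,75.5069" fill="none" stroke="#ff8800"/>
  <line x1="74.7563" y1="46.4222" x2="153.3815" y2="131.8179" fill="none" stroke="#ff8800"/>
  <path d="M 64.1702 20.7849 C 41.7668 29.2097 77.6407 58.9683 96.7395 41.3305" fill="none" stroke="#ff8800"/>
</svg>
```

; LightBurn 1.4.05
; GRBL device profile, absolute coords
G21
G90
G0 X44.3850 Y121.3410
M3 S495
G1 X121.5753 Y72.7350 F1417
M5
G0 X74.7563 Y101.8197
M3 S495
G1 X153.3815 Y16.4240 F1417
M5
G0 X64.1702 Y127.4570
M3 S495
G1 X58.4128 Y114.4665 F1417
G1 X74.8287 Y102.5268
G1 X96.7395 Y106.9114
M5
G0 X0.0000 Y0.0000

1 u = 1 mm; y_m = 148.2419 − y.

[1] `<polyline>` line segment, #ff8800→score S495 F1417: (44.3850,121.3410) → (121.5753,72.7350)

[2] `<line>` line segment, #ff8800→score S495 F1417: (74.7563,101.8197) → (153.3815,16.4240)

[3] `<path>` cubic bezier, #ff8800→score S495 F1417: (64.1702,127.4570) → (58.4128,114.4665) → (74.8287,102.5268) → (96.7395,106.9114)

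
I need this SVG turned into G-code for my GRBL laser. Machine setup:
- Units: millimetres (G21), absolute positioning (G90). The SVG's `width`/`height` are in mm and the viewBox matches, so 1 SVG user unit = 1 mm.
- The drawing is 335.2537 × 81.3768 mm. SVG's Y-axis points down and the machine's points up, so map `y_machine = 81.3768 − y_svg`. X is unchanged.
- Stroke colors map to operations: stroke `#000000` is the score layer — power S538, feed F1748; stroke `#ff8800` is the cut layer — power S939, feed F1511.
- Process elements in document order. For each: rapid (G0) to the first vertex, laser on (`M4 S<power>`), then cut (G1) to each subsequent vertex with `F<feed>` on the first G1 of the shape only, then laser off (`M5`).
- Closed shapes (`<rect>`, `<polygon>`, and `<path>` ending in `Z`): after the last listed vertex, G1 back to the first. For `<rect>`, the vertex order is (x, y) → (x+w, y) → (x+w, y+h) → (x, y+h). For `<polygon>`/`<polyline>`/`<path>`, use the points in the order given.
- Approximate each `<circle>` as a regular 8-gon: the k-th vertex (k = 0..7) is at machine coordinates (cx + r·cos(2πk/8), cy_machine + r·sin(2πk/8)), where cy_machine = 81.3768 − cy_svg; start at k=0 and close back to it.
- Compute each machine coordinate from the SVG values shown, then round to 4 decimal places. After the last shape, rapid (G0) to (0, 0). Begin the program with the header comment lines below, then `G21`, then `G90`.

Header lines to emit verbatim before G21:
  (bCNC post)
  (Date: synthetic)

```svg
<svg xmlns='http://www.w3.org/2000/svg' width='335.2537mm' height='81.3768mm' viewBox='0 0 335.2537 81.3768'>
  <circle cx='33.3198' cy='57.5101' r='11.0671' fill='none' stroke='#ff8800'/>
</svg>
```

(bCNC post)
(Date: synthetic)
G21
G90
G0 X44.3869 Y23.8667
M4 S939
G1 X41.1454 Y31.6923 F1511
G1 X33.3198 Y34.9338
G1 X25.4942 Y31.6923
G1 X22.2527 Y23.8667
G1 X25.4942 Y16.0411
G1 X33.3198 Y12.7996
G1 X41.1454 Y16.0411
G1 X44.3869 Y23.8667
M5
G0 X0.0000 Y0.0000

viewBox `0 0 335.2537 81.3768` with mm width/height → 1 unit = 1 mm. Flip: y_m = 81.3768 − y_svg.

**Shape 1** — `<circle>` circle, stroke `#ff8800` → cut (S939, F1511). Machine vertices: (44.3869,23.8667) → (41.1454,31.6923) → (33.3198,34.9338) → (25.4942,31.6923) → (22.2527,23.8667) → (25.4942,16.0411) → (33.3198,12.7996) → (41.1454,16.0411) → (44.3869,23.8667). Closed: final G1 returns to the first vertex.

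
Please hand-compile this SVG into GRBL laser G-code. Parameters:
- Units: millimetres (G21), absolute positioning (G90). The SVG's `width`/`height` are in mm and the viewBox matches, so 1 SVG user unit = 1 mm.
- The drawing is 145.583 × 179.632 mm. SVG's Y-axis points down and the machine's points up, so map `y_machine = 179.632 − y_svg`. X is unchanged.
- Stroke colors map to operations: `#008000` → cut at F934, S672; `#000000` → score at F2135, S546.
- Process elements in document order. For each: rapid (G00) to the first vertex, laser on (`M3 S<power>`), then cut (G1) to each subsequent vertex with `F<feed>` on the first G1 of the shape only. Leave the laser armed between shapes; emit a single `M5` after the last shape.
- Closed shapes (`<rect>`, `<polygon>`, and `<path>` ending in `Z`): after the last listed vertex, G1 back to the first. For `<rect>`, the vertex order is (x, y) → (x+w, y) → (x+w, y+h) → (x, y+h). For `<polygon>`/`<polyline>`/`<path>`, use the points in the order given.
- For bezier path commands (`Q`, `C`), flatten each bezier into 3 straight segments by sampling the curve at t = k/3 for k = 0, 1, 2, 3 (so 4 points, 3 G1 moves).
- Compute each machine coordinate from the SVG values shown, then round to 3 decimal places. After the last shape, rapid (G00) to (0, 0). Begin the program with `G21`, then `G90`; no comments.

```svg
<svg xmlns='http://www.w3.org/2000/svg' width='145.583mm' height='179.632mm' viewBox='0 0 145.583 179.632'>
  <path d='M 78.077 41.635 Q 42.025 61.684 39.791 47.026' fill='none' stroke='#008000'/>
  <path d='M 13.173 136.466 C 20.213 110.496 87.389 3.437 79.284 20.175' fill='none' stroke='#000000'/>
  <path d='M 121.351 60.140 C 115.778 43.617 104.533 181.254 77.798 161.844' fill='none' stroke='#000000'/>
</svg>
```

Since the viewBox matches the mm dimensions, user units are millimetres directly. The only transform is the Y-flip y_m = 179.632 − y_svg.

Shape 1 is a quadratic bezier drawn with `<path>`. Its stroke #008000 means cut at S672, F934. After flipping Y the toolpath is (78.077,137.997) → (57.800,128.487) → (45.038,126.690) → (39.791,132.606).

Shape 2 is a cubic bezier drawn with `<path>`. Its stroke #000000 means score at S546, F2135. After flipping Y the toolpath is (13.173,43.166) → (35.243,88.577) → (67.311,142.518) → (79.284,159.457).

Shape 3 is a cubic bezier drawn with `<path>`. Its stroke #000000 means score at S546, F2135. After flipping Y the toolpath is (121.351,119.492) → (113.524,96.155) → (99.733,39.201) → (77.798,17.788).

G21
G90
G00 X78.077 Y137.997
M3 S672
G1 X57.800 Y128.487 F934
G1 X45.038 Y126.690
G1 X39.791 Y132.606
G00 X13.173 Y43.166
M3 S546
G1 X35.243 Y88.577 F2135
G1 X67.311 Y142.518
G1 X79.284 Y159.457
G00 X121.351 Y119.492
M3 S546
G1 X113.524 Y96.155 F2135
G1 X99.733 Y39.201
G1 X77.798 Y17.788
M5
G00 X0.000 Y0.000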